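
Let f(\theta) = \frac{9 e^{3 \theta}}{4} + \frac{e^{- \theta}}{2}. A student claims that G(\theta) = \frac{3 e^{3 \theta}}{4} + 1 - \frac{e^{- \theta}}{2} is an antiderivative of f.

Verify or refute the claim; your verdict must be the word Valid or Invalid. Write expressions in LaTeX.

d/d\theta[G] = \frac{\left(9 e^{4 \theta} + 2\right) e^{- \theta}}{4}
This equals f(\theta) exactly, so the claim holds.

Valid: G'(\theta) = f(\theta).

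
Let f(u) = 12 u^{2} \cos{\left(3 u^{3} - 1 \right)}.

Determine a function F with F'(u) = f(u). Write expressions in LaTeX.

An antiderivative is F(u) = \frac{4 \sin{\left(3 u^{3} - 1 \right)}}{3}.

The substitution w = 3 u^{3} - 1 works: f is exactly (dF/dw)*(dw/du) for that inner function.
Check: d/du[\frac{4 \sin{\left(3 u^{3} - 1 \right)}}{3}] = 12 u^{2} \cos{\left(3 u^{3} - 1 \right)} = f(u).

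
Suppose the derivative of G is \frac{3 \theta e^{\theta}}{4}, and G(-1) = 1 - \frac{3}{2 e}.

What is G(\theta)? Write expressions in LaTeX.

G(\theta) = \frac{3 \left(\theta - 1\right) e^{\theta} + 4}{4}

G'(\theta) has the shape u'v + uv' for u = \frac{3 \theta}{4} - \frac{3}{4} and v = e^{\theta} — it is the derivative of the product u*v.
A general antiderivative is \frac{\left(3 \theta - 3\right) e^{\theta}}{4} + C.
The condition gives C = 1 - \frac{3}{2 e} - (- \frac{3}{2 e}) = 1.
So G(\theta) = \frac{3 \left(\theta - 1\right) e^{\theta} + 4}{4}.
Check: d/d\theta[\frac{3 \left(\theta - 1\right) e^{\theta} + 4}{4}] = \frac{3 \theta e^{\theta}}{4} = G'(\theta).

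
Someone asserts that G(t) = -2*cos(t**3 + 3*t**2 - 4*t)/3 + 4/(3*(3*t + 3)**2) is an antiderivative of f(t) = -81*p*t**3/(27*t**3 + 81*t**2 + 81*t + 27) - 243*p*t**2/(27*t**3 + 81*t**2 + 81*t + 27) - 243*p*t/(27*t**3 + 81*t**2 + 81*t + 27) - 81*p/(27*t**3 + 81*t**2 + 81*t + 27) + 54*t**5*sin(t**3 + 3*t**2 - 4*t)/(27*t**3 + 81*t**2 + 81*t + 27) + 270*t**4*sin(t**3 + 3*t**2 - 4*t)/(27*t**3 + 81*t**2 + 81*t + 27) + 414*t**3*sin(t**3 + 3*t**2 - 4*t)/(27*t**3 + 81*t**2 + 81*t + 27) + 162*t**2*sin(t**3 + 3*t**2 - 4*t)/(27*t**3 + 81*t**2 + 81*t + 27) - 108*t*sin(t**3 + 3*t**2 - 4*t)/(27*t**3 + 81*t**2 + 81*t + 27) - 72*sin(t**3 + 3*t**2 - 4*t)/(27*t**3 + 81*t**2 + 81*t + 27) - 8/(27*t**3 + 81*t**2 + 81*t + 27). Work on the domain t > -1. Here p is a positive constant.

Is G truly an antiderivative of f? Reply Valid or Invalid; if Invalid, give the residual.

Invalid: d/dt[G] - f = 3*p, which is not 0.

d/dt[G] = (54*t**5*sin(t**3 + 3*t**2 - 4*t) + 270*t**4*sin(t**3 + 3*t**2 - 4*t) + 414*t**3*sin(t**3 + 3*t**2 - 4*t) + 162*t**2*sin(t**3 + 3*t**2 - 4*t) - 108*t*sin(t**3 + 3*t**2 - 4*t) - 72*sin(t**3 + 3*t**2 - 4*t) - 8)/(27*t**3 + 81*t**2 + 81*t + 27)
d/dt[G] - f(t) = 3*p != 0.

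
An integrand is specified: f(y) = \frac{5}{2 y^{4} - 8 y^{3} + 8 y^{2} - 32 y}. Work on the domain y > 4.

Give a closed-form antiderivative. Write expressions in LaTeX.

The denominator factors as 2 y \left(y - 4\right) \left(y^{2} + 4\right); partial fractions split f into directly integrable pieces: \frac{y - 1}{8 \left(y^{2} + 4\right)} + \frac{1}{32 \left(y - 4\right)} - \frac{5}{32 y}.
Check: d/dy[- \frac{5 \log{\left(y \right)} - \log{\left(y - 4 \right)} - 2 \log{\left(y^{2} + 4 \right)} + 2 \operatorname{atan}{\left(\frac{y}{2} \right)}}{32}] = \frac{5}{2 y^{4} - 8 y^{3} + 8 y^{2} - 32 y} = f(y).

An antiderivative is F(y) = - \frac{5 \log{\left(y \right)} - \log{\left(y - 4 \right)} - 2 \log{\left(y^{2} + 4 \right)} + 2 \operatorname{atan}{\left(\frac{y}{2} \right)}}{32}.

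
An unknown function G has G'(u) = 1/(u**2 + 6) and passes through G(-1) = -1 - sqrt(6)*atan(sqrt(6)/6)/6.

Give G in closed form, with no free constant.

Differentiate the proposed G(u) back; it has to land on the given G'(u).
A general antiderivative is sqrt(6)*atan(sqrt(6)*u/6)/6 + C.
The condition gives C = -1 - sqrt(6)*atan(sqrt(6)/6)/6 - (-sqrt(6)*atan(sqrt(6)/6)/6) = -1.
So G(u) = (sqrt(6)*atan(sqrt(6)*u/6) - 6)/6.
Check: d/du[(sqrt(6)*atan(sqrt(6)*u/6) - 6)/6] = 1/(u**2 + 6) = G'(u).

G(u) = (sqrt(6)*atan(sqrt(6)*u/6) - 6)/6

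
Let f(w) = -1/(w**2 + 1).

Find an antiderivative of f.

Whatever form F(w) takes, F'(w) = f(w) is non-negotiable.
Check: d/dw[-atan(w)] = -1/(w**2 + 1) = f(w).

An antiderivative is F(w) = -atan(w).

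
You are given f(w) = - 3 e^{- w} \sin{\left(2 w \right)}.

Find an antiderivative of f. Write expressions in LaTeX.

An antiderivative is F(w) = \frac{3 \left(\sin{\left(2 w \right)} + 2 \cos{\left(2 w \right)}\right) e^{- w}}{5}.

A first test for any F(w): its w-derivative must equal f(w) identically.
Check: d/dw[\frac{3 \left(\sin{\left(2 w \right)} + 2 \cos{\left(2 w \right)}\right) e^{- w}}{5}] = - 3 e^{- w} \sin{\left(2 w \right)} = f(w).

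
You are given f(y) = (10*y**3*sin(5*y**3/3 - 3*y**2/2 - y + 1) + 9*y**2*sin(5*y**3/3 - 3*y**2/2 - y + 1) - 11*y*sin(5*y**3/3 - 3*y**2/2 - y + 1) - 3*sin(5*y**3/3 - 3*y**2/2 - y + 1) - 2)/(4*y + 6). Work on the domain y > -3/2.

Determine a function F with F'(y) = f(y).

Check any antiderivative F(y) by computing F'(y) and comparing it with f(y).
Check: d/dy[-(log(2*y + 3) + cos(5*y**3/3 - 3*y**2/2 - y + 1))/2] = (10*y**3*sin(5*y**3/3 - 3*y**2/2 - y + 1) + 9*y**2*sin(5*y**3/3 - 3*y**2/2 - y + 1) - 11*y*sin(5*y**3/3 - 3*y**2/2 - y + 1) - 3*sin(5*y**3/3 - 3*y**2/2 - y + 1) - 2)/(4*y + 6) = f(y).

An antiderivative is F(y) = -(log(2*y + 3) + cos(5*y**3/3 - 3*y**2/2 - y + 1))/2.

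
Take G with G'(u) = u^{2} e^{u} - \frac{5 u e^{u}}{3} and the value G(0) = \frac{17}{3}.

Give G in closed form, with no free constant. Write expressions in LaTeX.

G(u) = \frac{\left(3 u^{2} - 11 u + 11\right) e^{u}}{3} + 2

G'(u) has the shape v'r + vr' for v = u^{2} - \frac{11 u}{3} + \frac{11}{3} and r = e^{u} — it is the derivative of the product v*r.
A general antiderivative is \frac{\left(3 u^{2} - 11 u + 11\right) e^{u}}{3} + C.
The condition gives C = \frac{17}{3} - (\frac{11}{3}) = 2.
So G(u) = \frac{\left(3 u^{2} - 11 u + 11\right) e^{u}}{3} + 2.
Check: d/du[\frac{\left(3 u^{2} - 11 u + 11\right) e^{u}}{3} + 2] = u^{2} e^{u} - \frac{5 u e^{u}}{3} = G'(u).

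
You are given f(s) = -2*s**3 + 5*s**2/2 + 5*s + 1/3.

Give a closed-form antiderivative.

Integrate term by term and add the pieces.
Check: d/ds[-s**4/2 + 5*s**3/6 + 5*s**2/2 + s/3] = -2*s**3 + 5*s**2/2 + 5*s + 1/3 = f(s).

An antiderivative is F(s) = -s**4/2 + 5*s**3/6 + 5*s**2/2 + s/3.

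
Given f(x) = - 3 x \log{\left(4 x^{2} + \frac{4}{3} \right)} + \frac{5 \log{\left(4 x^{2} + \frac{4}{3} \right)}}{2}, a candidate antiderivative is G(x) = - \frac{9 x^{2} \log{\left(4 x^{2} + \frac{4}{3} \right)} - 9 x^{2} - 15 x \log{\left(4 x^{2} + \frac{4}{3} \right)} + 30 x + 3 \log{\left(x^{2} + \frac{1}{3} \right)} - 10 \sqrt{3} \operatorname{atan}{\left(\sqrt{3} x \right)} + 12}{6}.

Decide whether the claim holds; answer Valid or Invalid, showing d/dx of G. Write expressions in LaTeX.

Valid. The derivative of G reproduces f.

d/dx[G] = - 3 x \log{\left(x^{2} + \frac{1}{3} \right)} - 6 x \log{\left(2 \right)} + \frac{5 \log{\left(x^{2} + \frac{1}{3} \right)}}{2} + 5 \log{\left(2 \right)}
This equals f(x) exactly, so the claim holds.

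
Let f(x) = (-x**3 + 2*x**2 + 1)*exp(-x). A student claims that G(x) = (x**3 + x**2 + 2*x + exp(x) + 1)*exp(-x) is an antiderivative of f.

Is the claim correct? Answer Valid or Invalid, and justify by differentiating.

d/dx[G] = (-x**3 + 2*x**2 + 1)*exp(-x)
This equals f(x) exactly, so the claim holds.

Valid: G'(x) = f(x).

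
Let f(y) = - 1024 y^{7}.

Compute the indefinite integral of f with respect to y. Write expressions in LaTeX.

An antiderivative F(y) passes only if d/dy[F] lands on f(y) exactly.
Check: d/dy[- 128 y^{8}] = - 1024 y^{7} = f(y).

F(y) = - 128 y^{8} + C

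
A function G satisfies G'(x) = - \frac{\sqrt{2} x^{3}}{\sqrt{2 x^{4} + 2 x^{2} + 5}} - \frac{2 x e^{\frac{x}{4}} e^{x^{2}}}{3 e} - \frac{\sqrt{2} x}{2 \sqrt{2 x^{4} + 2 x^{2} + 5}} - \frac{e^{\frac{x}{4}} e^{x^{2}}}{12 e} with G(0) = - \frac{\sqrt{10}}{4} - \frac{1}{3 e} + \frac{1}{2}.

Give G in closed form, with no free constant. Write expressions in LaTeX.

Integrate term by term and add the pieces.
A general antiderivative is - \frac{\sqrt{x^{4} + x^{2} + \frac{5}{2}}}{2} - \frac{e^{x^{2} + \frac{x}{4} - 1}}{3} + C.
The condition gives C = - \frac{\sqrt{10}}{4} - \frac{1}{3 e} + \frac{1}{2} - (- \frac{\sqrt{10}}{4} - \frac{1}{3 e}) = \frac{1}{2}.
So G(x) = - \frac{\sqrt{x^{4} + x^{2} + \frac{5}{2}}}{2} - \frac{e^{\frac{x}{4}} e^{x^{2}}}{3 e} + \frac{1}{2}.
Check: d/dx[- \frac{\sqrt{x^{4} + x^{2} + \frac{5}{2}}}{2} - \frac{e^{\frac{x}{4}} e^{x^{2}}}{3 e} + \frac{1}{2}] = \frac{- 12 \sqrt{2} e x^{3} - 8 x \sqrt{2 x^{4} + 2 x^{2} + 5} e^{\frac{x}{4}} e^{x^{2}} - 6 \sqrt{2} e x - \sqrt{2 x^{4} + 2 x^{2} + 5} e^{\frac{x}{4}} e^{x^{2}}}{12 e \sqrt{2 x^{4} + 2 x^{2} + 5}}, which equals G'(x).

G(x) = - \frac{\sqrt{x^{4} + x^{2} + \frac{5}{2}}}{2} - \frac{e^{\frac{x}{4}} e^{x^{2}}}{3 e} + \frac{1}{2}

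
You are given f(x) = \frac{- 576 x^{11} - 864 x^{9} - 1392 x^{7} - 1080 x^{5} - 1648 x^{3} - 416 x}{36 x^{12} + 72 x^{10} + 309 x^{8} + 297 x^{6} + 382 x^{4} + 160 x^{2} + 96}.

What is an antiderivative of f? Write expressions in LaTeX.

Differentiate the proposed F(x) back; it has to land on f(x) exactly.
Check: d/dx[- \frac{4 \left(6 x^{4} \log{\left(x^{4} + x^{2} + 6 \right)} + 3 x^{2} \log{\left(x^{4} + x^{2} + 6 \right)} + 4 \log{\left(x^{4} + x^{2} + 6 \right)} - 2\right)}{6 x^{4} + 3 x^{2} + 4}] = \frac{- 576 x^{11} - 864 x^{9} - 1392 x^{7} - 1080 x^{5} - 1648 x^{3} - 416 x}{36 x^{12} + 72 x^{10} + 309 x^{8} + 297 x^{6} + 382 x^{4} + 160 x^{2} + 96} = f(x).

An antiderivative is F(x) = - \frac{4 \left(6 x^{4} \log{\left(x^{4} + x^{2} + 6 \right)} + 3 x^{2} \log{\left(x^{4} + x^{2} + 6 \right)} + 4 \log{\left(x^{4} + x^{2} + 6 \right)} - 2\right)}{6 x^{4} + 3 x^{2} + 4}.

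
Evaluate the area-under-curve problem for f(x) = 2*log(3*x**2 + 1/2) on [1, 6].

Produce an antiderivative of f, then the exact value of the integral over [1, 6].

Antiderivative: F(x) = 2*x*log(3*x**2 + 1/2) - 4*x + 2*sqrt(6)*atan(sqrt(6)*x)/3; value = -20 - 2*log(7/2) - 2*sqrt(6)*atan(sqrt(6))/3 + 2*sqrt(6)*atan(6*sqrt(6))/3 + 12*log(217/2)

Recover f(x) by differentiating a candidate F(x); any mismatch rules it out.
F(x) = 2*x*log(3*x**2 + 1/2) - 4*x + 2*sqrt(6)*atan(sqrt(6)*x)/3 is an antiderivative of f.
Check: d/dx[2*x*log(3*x**2 + 1/2) - 4*x + 2*sqrt(6)*atan(sqrt(6)*x)/3] = 2*log(3*x**2 + 1/2) = f(x).
F(6) = -24 + 2*sqrt(6)*atan(6*sqrt(6))/3 + 12*log(217/2); F(1) = -4 + 2*sqrt(6)*atan(sqrt(6))/3 + 2*log(7/2).
Integral = F(6) - F(1) = -20 - 2*log(7/2) - 2*sqrt(6)*atan(sqrt(6))/3 + 2*sqrt(6)*atan(6*sqrt(6))/3 + 12*log(217/2).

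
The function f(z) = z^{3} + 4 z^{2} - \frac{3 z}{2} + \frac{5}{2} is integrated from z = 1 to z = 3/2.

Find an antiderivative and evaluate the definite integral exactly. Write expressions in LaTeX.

Integrate term by term and add the pieces.
F(z) = \frac{z \left(3 z^{3} + 16 z^{2} - 9 z + 30\right)}{12} is an antiderivative of f.
Check: d/dz[\frac{z \left(3 z^{3} + 16 z^{2} - 9 z + 30\right)}{12}] = z^{3} + 4 z^{2} - \frac{3 z}{2} + \frac{5}{2} = f(z).
F(3/2) = \frac{501}{64}; F(1) = \frac{10}{3}.
Integral = F(3/2) - F(1) = \frac{863}{192}.

Antiderivative: F(z) = \frac{z \left(3 z^{3} + 16 z^{2} - 9 z + 30\right)}{12}; value = \frac{863}{192}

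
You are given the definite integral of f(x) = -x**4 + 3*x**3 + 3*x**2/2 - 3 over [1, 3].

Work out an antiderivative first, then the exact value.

Antiderivative: F(x) = -x*(4*x**4 - 15*x**3 - 10*x**2 + 60)/20; value = 93/5

The integrand splits into summands that can be handled one at a time.
F(x) = -x*(4*x**4 - 15*x**3 - 10*x**2 + 60)/20 is an antiderivative of f.
Check: d/dx[-x*(4*x**4 - 15*x**3 - 10*x**2 + 60)/20] = -x**4 + 3*x**3 + 3*x**2/2 - 3 = f(x).
F(3) = 333/20; F(1) = -39/20.
Integral = F(3) - F(1) = 93/5.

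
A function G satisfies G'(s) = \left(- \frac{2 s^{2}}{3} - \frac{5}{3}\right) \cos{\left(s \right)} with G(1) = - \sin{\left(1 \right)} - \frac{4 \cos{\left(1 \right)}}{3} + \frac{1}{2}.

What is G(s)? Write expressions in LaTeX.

G(s) = - \frac{2 s^{2} \sin{\left(s \right)}}{3} - \frac{4 s \cos{\left(s \right)}}{3} - \frac{\sin{\left(s \right)}}{3} + \frac{1}{2}

A first test for any G(s): its s-derivative must equal the given G'(s).
A general antiderivative is - \frac{2 s^{2} \sin{\left(s \right)}}{3} - \frac{4 s \cos{\left(s \right)}}{3} - \frac{\sin{\left(s \right)}}{3} + C.
The condition gives C = - \sin{\left(1 \right)} - \frac{4 \cos{\left(1 \right)}}{3} + \frac{1}{2} - (- \sin{\left(1 \right)} - \frac{4 \cos{\left(1 \right)}}{3}) = \frac{1}{2}.
So G(s) = - \frac{2 s^{2} \sin{\left(s \right)}}{3} - \frac{4 s \cos{\left(s \right)}}{3} - \frac{\sin{\left(s \right)}}{3} + \frac{1}{2}.
Check: d/ds[- \frac{2 s^{2} \sin{\left(s \right)}}{3} - \frac{4 s \cos{\left(s \right)}}{3} - \frac{\sin{\left(s \right)}}{3} + \frac{1}{2}] = - \frac{2 s^{2} \cos{\left(s \right)}}{3} - \frac{5 \cos{\left(s \right)}}{3}, which equals G'(s).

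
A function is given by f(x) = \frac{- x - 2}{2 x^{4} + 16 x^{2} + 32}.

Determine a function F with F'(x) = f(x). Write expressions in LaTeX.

Since d/dx undoes antidifferentiation here, F'(x) = f(x) is required of F(x).
Check: d/dx[\frac{- x^{2} \operatorname{atan}{\left(\frac{x}{2} \right)} - 2 x - 4 \operatorname{atan}{\left(\frac{x}{2} \right)} + 4}{16 x^{2} + 64}] = \frac{- x - 2}{2 x^{4} + 16 x^{2} + 32} = f(x).

An antiderivative is F(x) = \frac{- x^{2} \operatorname{atan}{\left(\frac{x}{2} \right)} - 2 x - 4 \operatorname{atan}{\left(\frac{x}{2} \right)} + 4}{16 x^{2} + 64}.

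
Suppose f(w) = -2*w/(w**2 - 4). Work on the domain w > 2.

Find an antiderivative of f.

Factor the denominator ((w - 2)*(w + 2)) and decompose: f = -1/(w + 2) - 1/(w - 2); each piece integrates to a log, atan, or power term.
Check: d/dw[-log(w**2 - 4)] = -2*w/(w**2 - 4) = f(w).

An antiderivative is F(w) = -log(w**2 - 4).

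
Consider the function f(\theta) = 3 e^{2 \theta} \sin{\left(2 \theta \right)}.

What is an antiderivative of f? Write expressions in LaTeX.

Any candidate F(\theta) must reproduce f(\theta) exactly when differentiated.
Check: d/d\theta[\frac{3 e^{2 \theta} \sin{\left(2 \theta \right)}}{4} - \frac{3 e^{2 \theta} \cos{\left(2 \theta \right)}}{4}] = 3 e^{2 \theta} \sin{\left(2 \theta \right)} = f(\theta).

An antiderivative is F(\theta) = \frac{3 e^{2 \theta} \sin{\left(2 \theta \right)}}{4} - \frac{3 e^{2 \theta} \cos{\left(2 \theta \right)}}{4}.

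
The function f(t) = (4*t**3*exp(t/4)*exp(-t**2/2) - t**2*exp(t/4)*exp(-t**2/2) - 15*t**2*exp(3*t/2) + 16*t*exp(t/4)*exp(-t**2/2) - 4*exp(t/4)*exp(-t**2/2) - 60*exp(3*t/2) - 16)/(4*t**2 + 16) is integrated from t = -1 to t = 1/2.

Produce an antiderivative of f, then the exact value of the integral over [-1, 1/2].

A candidate is checked by its d/dt: the result must match f(t).
F(t) = -5*exp(3*t/2)/2 - exp(-t**2/2 + t/4) - 2*atan(t/2) is an antiderivative of f.
Check: d/dt[-5*exp(3*t/2)/2 - exp(-t**2/2 + t/4) - 2*atan(t/2)] = (4*t**3*exp(t/4)*exp(-t**2/2) - t**2*exp(t/4)*exp(-t**2/2) - 15*t**2*exp(3*t/2) + 16*t*exp(t/4)*exp(-t**2/2) - 4*exp(t/4)*exp(-t**2/2) - 60*exp(3*t/2) - 16)/(4*t**2 + 16) = f(t).
F(1/2) = -5*exp(3/4)/2 - 1 - 2*atan(1/4); F(-1) = -5*exp(-3/2)/2 - exp(-3/4) + 2*atan(1/2).
Integral = F(1/2) - F(-1) = -5*exp(3/4)/2 - 1 - 2*atan(1/2) - 2*atan(1/4) + exp(-3/4) + 5*exp(-3/2)/2.

Antiderivative: F(t) = -5*exp(3*t/2)/2 - exp(-t**2/2 + t/4) - 2*atan(t/2); value = -5*exp(3/4)/2 - 1 - 2*atan(1/2) - 2*atan(1/4) + exp(-3/4) + 5*exp(-3/2)/2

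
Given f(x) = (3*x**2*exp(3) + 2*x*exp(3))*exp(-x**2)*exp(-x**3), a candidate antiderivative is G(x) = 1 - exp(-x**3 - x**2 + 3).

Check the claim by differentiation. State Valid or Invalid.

d/dx[G] = (3*x**2 + 2*x)*exp(3)*exp(-x**2)*exp(-x**3)
This equals f(x) exactly, so the claim holds.

Valid - the claim checks out under differentiation.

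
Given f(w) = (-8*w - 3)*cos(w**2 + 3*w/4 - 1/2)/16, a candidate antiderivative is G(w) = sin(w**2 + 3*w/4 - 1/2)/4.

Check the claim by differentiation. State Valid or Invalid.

Invalid: d/dw[G] - f = w*cos(w**2 + 3*w/4 - 1/2) + 3*cos(w**2 + 3*w/4 - 1/2)/8, which is not 0.

d/dw[G] = w*cos(w**2 + 3*w/4 - 1/2)/2 + 3*cos(w**2 + 3*w/4 - 1/2)/16
d/dw[G] - f(w) = w*cos(w**2 + 3*w/4 - 1/2) + 3*cos(w**2 + 3*w/4 - 1/2)/8 != 0.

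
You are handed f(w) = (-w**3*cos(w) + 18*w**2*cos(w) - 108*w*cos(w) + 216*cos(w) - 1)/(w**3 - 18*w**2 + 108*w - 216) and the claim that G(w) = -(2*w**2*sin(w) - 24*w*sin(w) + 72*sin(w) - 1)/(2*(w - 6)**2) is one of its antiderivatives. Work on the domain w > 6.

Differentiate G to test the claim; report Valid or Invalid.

d/dw[G] = (-w**3*cos(w) + 18*w**2*cos(w) - 108*w*cos(w) + 216*cos(w) - 1)/(w**3 - 18*w**2 + 108*w - 216)
This equals f(w) exactly, so the claim holds.

Valid. The derivative of G reproduces f.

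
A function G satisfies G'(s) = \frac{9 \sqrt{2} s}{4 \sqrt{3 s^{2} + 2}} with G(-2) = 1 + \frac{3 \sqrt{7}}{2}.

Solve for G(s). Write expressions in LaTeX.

G(s) = \frac{3 \sqrt{2} \sqrt{3 s^{2} + 2} + 4}{4}

The substitution u = \frac{3 s^{2}}{2} + 1 works: G'(s) is exactly (dG/du)*(du/ds) for that inner function.
A general antiderivative is \frac{3 \sqrt{\frac{3 s^{2}}{2} + 1}}{2} + C.
The condition gives C = 1 + \frac{3 \sqrt{7}}{2} - (\frac{3 \sqrt{7}}{2}) = 1.
So G(s) = \frac{3 \sqrt{2} \sqrt{3 s^{2} + 2} + 4}{4}.
Check: d/ds[\frac{3 \sqrt{2} \sqrt{3 s^{2} + 2} + 4}{4}] = \frac{9 \sqrt{2} s}{4 \sqrt{3 s^{2} + 2}} = G'(s).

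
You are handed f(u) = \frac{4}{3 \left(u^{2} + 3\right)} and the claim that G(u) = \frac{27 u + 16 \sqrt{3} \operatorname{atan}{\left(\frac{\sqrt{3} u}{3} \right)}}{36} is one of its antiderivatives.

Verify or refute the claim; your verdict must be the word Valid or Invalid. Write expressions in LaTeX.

d/du[G] = \frac{9 u^{2} + 43}{12 u^{2} + 36}
d/du[G] - f(u) = \frac{3}{4} != 0.

Invalid: d/du[G] - f = \frac{3}{4}, which is not 0.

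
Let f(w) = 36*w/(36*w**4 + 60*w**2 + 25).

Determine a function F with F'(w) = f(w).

f matches the chain-rule pattern g'(h)*h' with inner function h(w) = 2*w**2 + 5/3; substituting u = h(w) collapses the integral.
Check: d/dw[-3/(6*w**2 + 5)] = 36*w/(36*w**4 + 60*w**2 + 25) = f(w).

An antiderivative is F(w) = -3/(6*w**2 + 5).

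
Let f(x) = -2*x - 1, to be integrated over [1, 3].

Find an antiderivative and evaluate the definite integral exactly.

Differentiate the proposed F(x) back; it has to land on f(x) exactly.
F(x) = x*(-x - 1) is an antiderivative of f.
Check: d/dx[x*(-x - 1)] = -2*x - 1 = f(x).
F(3) = -12; F(1) = -2.
Integral = F(3) - F(1) = -10.

Antiderivative: F(x) = x*(-x - 1); value = -10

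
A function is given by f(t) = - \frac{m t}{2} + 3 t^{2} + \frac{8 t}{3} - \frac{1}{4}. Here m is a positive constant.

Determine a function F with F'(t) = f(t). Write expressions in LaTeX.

An antiderivative is F(t) = - \frac{m t^{2}}{4} + t^{3} + \frac{4 t^{2}}{3} - \frac{t}{4}.

The integrand splits into summands that can be handled one at a time.
Check: d/dt[- \frac{m t^{2}}{4} + t^{3} + \frac{4 t^{2}}{3} - \frac{t}{4}] = - \frac{m t}{2} + 3 t^{2} + \frac{8 t}{3} - \frac{1}{4} = f(t).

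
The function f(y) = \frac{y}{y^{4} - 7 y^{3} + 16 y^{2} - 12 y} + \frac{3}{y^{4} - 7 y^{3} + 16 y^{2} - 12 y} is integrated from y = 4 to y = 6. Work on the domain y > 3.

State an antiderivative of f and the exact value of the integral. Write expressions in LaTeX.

The denominator factors as y \left(y - 3\right) \left(y - 2\right)^{2}; partial fractions split f into directly integrable pieces: - \frac{7}{4 \left(y - 2\right)} - \frac{5}{2 \left(y - 2\right)^{2}} + \frac{2}{y - 3} - \frac{1}{4 y}.
F(y) = - \frac{\log{\left(y \right)}}{4} + 2 \log{\left(y - 3 \right)} - \frac{7 \log{\left(y - 2 \right)}}{4} + \frac{5}{2 y - 4} is an antiderivative of f.
Check: d/dy[- \frac{\log{\left(y \right)}}{4} + 2 \log{\left(y - 3 \right)} - \frac{7 \log{\left(y - 2 \right)}}{4} + \frac{5}{2 y - 4}] = \frac{y + 3}{y^{4} - 7 y^{3} + 16 y^{2} - 12 y}, which equals f(y).
F(6) = - \frac{7 \log{\left(4 \right)}}{4} - \frac{\log{\left(6 \right)}}{4} + \frac{5}{8} + 2 \log{\left(3 \right)}; F(4) = - \frac{7 \log{\left(2 \right)}}{4} - \frac{\log{\left(4 \right)}}{4} + \frac{5}{4}.
Integral = F(6) - F(4) = - \frac{3 \log{\left(4 \right)}}{2} - \frac{5}{8} - \frac{\log{\left(6 \right)}}{4} + \frac{7 \log{\left(2 \right)}}{4} + 2 \log{\left(3 \right)}.

Antiderivative: F(y) = - \frac{\log{\left(y \right)}}{4} + 2 \log{\left(y - 3 \right)} - \frac{7 \log{\left(y - 2 \right)}}{4} + \frac{5}{2 y - 4}; value = - \frac{3 \log{\left(4 \right)}}{2} - \frac{5}{8} - \frac{\log{\left(6 \right)}}{4} + \frac{7 \log{\left(2 \right)}}{4} + 2 \log{\left(3 \right)}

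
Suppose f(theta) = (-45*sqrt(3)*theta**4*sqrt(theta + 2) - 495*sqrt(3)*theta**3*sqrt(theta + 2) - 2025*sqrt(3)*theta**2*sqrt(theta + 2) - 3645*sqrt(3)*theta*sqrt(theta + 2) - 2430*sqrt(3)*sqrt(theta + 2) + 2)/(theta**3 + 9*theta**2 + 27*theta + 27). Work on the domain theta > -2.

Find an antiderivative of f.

An antiderivative is F(theta) = (-18*sqrt(3)*theta**4*sqrt(theta + 2) - 180*sqrt(3)*theta**3*sqrt(theta + 2) - 666*sqrt(3)*theta**2*sqrt(theta + 2) - 1080*sqrt(3)*theta*sqrt(theta + 2) - 648*sqrt(3)*sqrt(theta + 2) - 1)/(theta**2 + 6*theta + 9).

A candidate is checked by its d/dtheta: the result must match f(theta).
Check: d/dtheta[(-18*sqrt(3)*theta**4*sqrt(theta + 2) - 180*sqrt(3)*theta**3*sqrt(theta + 2) - 666*sqrt(3)*theta**2*sqrt(theta + 2) - 1080*sqrt(3)*theta*sqrt(theta + 2) - 648*sqrt(3)*sqrt(theta + 2) - 1)/(theta**2 + 6*theta + 9)] = (-45*sqrt(3)*theta**5 - 585*sqrt(3)*theta**4 - 3015*sqrt(3)*theta**3 - 7695*sqrt(3)*theta**2 - 9720*sqrt(3)*theta + 2*sqrt(theta + 2) - 4860*sqrt(3))/(theta**3*sqrt(theta + 2) + 9*theta**2*sqrt(theta + 2) + 27*theta*sqrt(theta + 2) + 27*sqrt(theta + 2)), which equals f(theta).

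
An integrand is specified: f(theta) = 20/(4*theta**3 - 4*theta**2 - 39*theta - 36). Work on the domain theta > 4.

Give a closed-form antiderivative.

The denominator factors as (theta - 4)*(2*theta + 3)**2; partial fractions split f into directly integrable pieces: -40/(121*(2*theta + 3)) - 40/(11*(2*theta + 3)**2) + 20/(121*(theta - 4)).
Check: d/dtheta[20*((2*theta + 3)*log(theta - 4) - (2*theta + 3)*log(theta + 3/2) + 11)/(121*(2*theta + 3))] = 20/(4*theta**3 - 4*theta**2 - 39*theta - 36) = f(theta).

An antiderivative is F(theta) = 20*((2*theta + 3)*log(theta - 4) - (2*theta + 3)*log(theta + 3/2) + 11)/(121*(2*theta + 3)).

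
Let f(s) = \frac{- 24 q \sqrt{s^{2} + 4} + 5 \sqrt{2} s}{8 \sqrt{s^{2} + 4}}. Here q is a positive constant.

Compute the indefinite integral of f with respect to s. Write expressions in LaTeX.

F(s) = \frac{\sqrt{2} \left(- 12 \sqrt{2} q s + 5 \sqrt{s^{2} + 4}\right)}{8} + C

Since d/ds undoes antidifferentiation here, F'(s) = f(s) is required of F(s).
Check: d/ds[\frac{\sqrt{2} \left(- 12 \sqrt{2} q s + 5 \sqrt{s^{2} + 4}\right)}{8}] = \frac{- 24 q \sqrt{s^{2} + 4} + 5 \sqrt{2} s}{8 \sqrt{s^{2} + 4}} = f(s).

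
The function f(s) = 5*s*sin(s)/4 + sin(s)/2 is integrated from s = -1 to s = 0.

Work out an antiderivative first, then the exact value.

Antiderivative: F(s) = -(5*s*cos(s) - 5*sin(s) + 2*cos(s))/4; value = -1/2 - 3*cos(1)/4 + 5*sin(1)/4

Integrate term by term and add the pieces.
F(s) = -(5*s*cos(s) - 5*sin(s) + 2*cos(s))/4 is an antiderivative of f.
Check: d/ds[-(5*s*cos(s) - 5*sin(s) + 2*cos(s))/4] = 5*s*sin(s)/4 + sin(s)/2 = f(s).
F(0) = -1/2; F(-1) = -5*sin(1)/4 + 3*cos(1)/4.
Integral = F(0) - F(-1) = -1/2 - 3*cos(1)/4 + 5*sin(1)/4.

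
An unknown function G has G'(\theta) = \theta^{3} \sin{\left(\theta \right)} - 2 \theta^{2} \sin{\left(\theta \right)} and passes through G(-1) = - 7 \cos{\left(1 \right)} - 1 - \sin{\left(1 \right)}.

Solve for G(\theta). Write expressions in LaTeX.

G(\theta) = - \theta^{3} \cos{\left(\theta \right)} + 3 \theta^{2} \sin{\left(\theta \right)} + 2 \theta^{2} \cos{\left(\theta \right)} - 4 \theta \sin{\left(\theta \right)} + 6 \theta \cos{\left(\theta \right)} - 6 \sin{\left(\theta \right)} - 4 \cos{\left(\theta \right)} - 1

The integrand splits into summands that can be handled one at a time.
A general antiderivative is - \theta^{3} \cos{\left(\theta \right)} + 3 \theta^{2} \sin{\left(\theta \right)} + 2 \theta^{2} \cos{\left(\theta \right)} - 4 \theta \sin{\left(\theta \right)} + 6 \theta \cos{\left(\theta \right)} - 6 \sin{\left(\theta \right)} - 4 \cos{\left(\theta \right)} + C.
The condition gives C = - 7 \cos{\left(1 \right)} - 1 - \sin{\left(1 \right)} - (- 7 \cos{\left(1 \right)} - \sin{\left(1 \right)}) = -1.
So G(\theta) = - \theta^{3} \cos{\left(\theta \right)} + 3 \theta^{2} \sin{\left(\theta \right)} + 2 \theta^{2} \cos{\left(\theta \right)} - 4 \theta \sin{\left(\theta \right)} + 6 \theta \cos{\left(\theta \right)} - 6 \sin{\left(\theta \right)} - 4 \cos{\left(\theta \right)} - 1.
Check: d/d\theta[- \theta^{3} \cos{\left(\theta \right)} + 3 \theta^{2} \sin{\left(\theta \right)} + 2 \theta^{2} \cos{\left(\theta \right)} - 4 \theta \sin{\left(\theta \right)} + 6 \theta \cos{\left(\theta \right)} - 6 \sin{\left(\theta \right)} - 4 \cos{\left(\theta \right)} - 1] = \theta^{3} \sin{\left(\theta \right)} - 2 \theta^{2} \sin{\left(\theta \right)} = G'(\theta).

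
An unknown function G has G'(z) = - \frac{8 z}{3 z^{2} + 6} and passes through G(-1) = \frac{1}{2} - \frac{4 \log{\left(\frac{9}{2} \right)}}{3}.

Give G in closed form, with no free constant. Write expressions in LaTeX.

G(z) = \frac{1}{2} - \frac{4 \log{\left(\frac{3 z^{2}}{2} + 3 \right)}}{3}

G'(z) matches the chain-rule pattern g'(h)*h' with inner function h(z) = \frac{3 z^{2}}{2} + 3; substituting u = h(z) collapses the integral.
A general antiderivative is - \frac{4 \log{\left(\frac{3 z^{2}}{2} + 3 \right)}}{3} + C.
The condition gives C = \frac{1}{2} - \frac{4 \log{\left(\frac{9}{2} \right)}}{3} - (- \frac{4 \log{\left(\frac{9}{2} \right)}}{3}) = \frac{1}{2}.
So G(z) = \frac{1}{2} - \frac{4 \log{\left(\frac{3 z^{2}}{2} + 3 \right)}}{3}.
Check: d/dz[\frac{1}{2} - \frac{4 \log{\left(\frac{3 z^{2}}{2} + 3 \right)}}{3}] = - \frac{8 z}{3 z^{2} + 6} = G'(z).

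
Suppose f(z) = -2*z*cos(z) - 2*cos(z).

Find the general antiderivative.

F(z) = 2*(-z*sin(z) - sin(z) - cos(z)) + C

Integrate term by term and add the pieces.
Check: d/dz[2*(-z*sin(z) - sin(z) - cos(z))] = -2*z*cos(z) - 2*cos(z) = f(z).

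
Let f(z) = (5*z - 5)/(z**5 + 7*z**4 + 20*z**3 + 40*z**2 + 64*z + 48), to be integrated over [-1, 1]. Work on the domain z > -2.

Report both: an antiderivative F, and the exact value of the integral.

Antiderivative: F(z) = 25*log(z + 2)/16 - 20*log(z + 3)/13 - 5*log(z**2 + 4)/416 + 5*atan(z/2)/26 + 15/(8*z + 16); value = -20*log(4)/13 - 5/4 + 5*atan(1/2)/13 + 20*log(2)/13 + 25*log(3)/16

Factor the denominator ((z + 2)**2*(z + 3)*(z**2 + 4)) and decompose: f = -5*(z - 16)/(208*(z**2 + 4)) - 20/(13*(z + 3)) + 25/(16*(z + 2)) - 15/(8*(z + 2)**2); each piece integrates to a log, atan, or power term.
F(z) = 25*log(z + 2)/16 - 20*log(z + 3)/13 - 5*log(z**2 + 4)/416 + 5*atan(z/2)/26 + 15/(8*z + 16) is an antiderivative of f.
Check: d/dz[25*log(z + 2)/16 - 20*log(z + 3)/13 - 5*log(z**2 + 4)/416 + 5*atan(z/2)/26 + 15/(8*z + 16)] = (5*z - 5)/(z**5 + 7*z**4 + 20*z**3 + 40*z**2 + 64*z + 48) = f(z).
F(1) = -20*log(4)/13 - 5*log(5)/416 + 5*atan(1/2)/26 + 5/8 + 25*log(3)/16; F(-1) = -20*log(2)/13 - 5*atan(1/2)/26 - 5*log(5)/416 + 15/8.
Integral = F(1) - F(-1) = -20*log(4)/13 - 5/4 + 5*atan(1/2)/13 + 20*log(2)/13 + 25*log(3)/16.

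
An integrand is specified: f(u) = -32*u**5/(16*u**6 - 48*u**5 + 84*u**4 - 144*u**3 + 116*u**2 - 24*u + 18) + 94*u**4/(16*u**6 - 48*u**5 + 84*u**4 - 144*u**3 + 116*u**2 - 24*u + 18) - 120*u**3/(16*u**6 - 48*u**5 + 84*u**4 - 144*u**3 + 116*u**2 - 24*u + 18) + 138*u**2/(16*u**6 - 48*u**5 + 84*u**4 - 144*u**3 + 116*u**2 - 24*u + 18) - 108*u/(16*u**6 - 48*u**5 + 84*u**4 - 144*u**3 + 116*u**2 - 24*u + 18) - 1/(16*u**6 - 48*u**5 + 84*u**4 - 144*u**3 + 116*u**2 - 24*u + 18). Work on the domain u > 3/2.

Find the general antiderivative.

The integrand splits into summands that can be handled one at a time.
Check: d/du[(-4*u*log(u**4 + 3*u**2 + 1/2) + 6*log(u**4 + 3*u**2 + 1/2) + 1)/(8*u - 12)] = (-32*u**5 + 94*u**4 - 120*u**3 + 138*u**2 - 108*u - 1)/(16*u**6 - 48*u**5 + 84*u**4 - 144*u**3 + 116*u**2 - 24*u + 18), which equals f(u).

F(u) = (-4*u*log(u**4 + 3*u**2 + 1/2) + 6*log(u**4 + 3*u**2 + 1/2) + 1)/(8*u - 12) + C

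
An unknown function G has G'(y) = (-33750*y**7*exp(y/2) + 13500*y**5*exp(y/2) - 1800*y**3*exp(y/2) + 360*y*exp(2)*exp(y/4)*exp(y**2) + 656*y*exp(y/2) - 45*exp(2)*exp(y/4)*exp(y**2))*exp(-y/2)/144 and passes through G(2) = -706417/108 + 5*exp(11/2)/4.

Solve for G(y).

Recover the given G'(y) by differentiating a candidate G(y); any mismatch rules it out.
A general antiderivative is 2*y**2 - 3*(1/3 - 5*y**2/2)**4/4 + 1 + 5*exp(-y/2)*exp(y**2 + y/4 + 2)/4 + C.
The condition gives C = -706417/108 + 5*exp(11/2)/4 - (-706309/108 + 5*exp(11/2)/4) = -1.
So G(y) = -1875*y**8/64 + 125*y**6/8 - 25*y**4/8 + 41*y**2/18 - 1/108 + 5*exp(2)*exp(-y/4)*exp(y**2)/4.
Check: d/dy[-1875*y**8/64 + 125*y**6/8 - 25*y**4/8 + 41*y**2/18 - 1/108 + 5*exp(2)*exp(-y/4)*exp(y**2)/4] = (-33750*y**7*exp(y/4) + 13500*y**5*exp(y/4) - 1800*y**3*exp(y/4) + 656*y*exp(y/4) + 360*y*exp(2)*exp(y**2) - 45*exp(2)*exp(y**2))*exp(-y/4)/144, which equals G'(y).

G(y) = -1875*y**8/64 + 125*y**6/8 - 25*y**4/8 + 41*y**2/18 - 1/108 + 5*exp(2)*exp(-y/4)*exp(y**2)/4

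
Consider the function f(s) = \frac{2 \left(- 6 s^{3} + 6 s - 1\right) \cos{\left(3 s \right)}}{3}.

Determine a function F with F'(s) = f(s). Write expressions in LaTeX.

An antiderivative F(s) passes only if d/ds[F] lands on f(s) exactly.
Check: d/ds[- \frac{4 s^{3} \sin{\left(3 s \right)}}{3} - \frac{4 s^{2} \cos{\left(3 s \right)}}{3} + \frac{20 s \sin{\left(3 s \right)}}{9} - \frac{2 \sin{\left(3 s \right)}}{9} + \frac{20 \cos{\left(3 s \right)}}{27}] = - 4 s^{3} \cos{\left(3 s \right)} + 4 s \cos{\left(3 s \right)} - \frac{2 \cos{\left(3 s \right)}}{3}, which equals f(s).

An antiderivative is F(s) = - \frac{4 s^{3} \sin{\left(3 s \right)}}{3} - \frac{4 s^{2} \cos{\left(3 s \right)}}{3} + \frac{20 s \sin{\left(3 s \right)}}{9} - \frac{2 \sin{\left(3 s \right)}}{9} + \frac{20 \cos{\left(3 s \right)}}{27}.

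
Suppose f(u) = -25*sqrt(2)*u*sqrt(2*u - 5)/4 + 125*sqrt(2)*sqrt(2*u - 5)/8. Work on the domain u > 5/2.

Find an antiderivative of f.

An antiderivative is F(u) = -5*u**2*sqrt(u - 5/2) + 25*u*sqrt(u - 5/2) - 125*sqrt(u - 5/2)/4.

The integrand splits into summands that can be handled one at a time.
Check: d/du[-5*u**2*sqrt(u - 5/2) + 25*u*sqrt(u - 5/2) - 125*sqrt(u - 5/2)/4] = sqrt(2)*(-100*u**2 + 500*u - 625)/(8*sqrt(2*u - 5)), which equals f(u).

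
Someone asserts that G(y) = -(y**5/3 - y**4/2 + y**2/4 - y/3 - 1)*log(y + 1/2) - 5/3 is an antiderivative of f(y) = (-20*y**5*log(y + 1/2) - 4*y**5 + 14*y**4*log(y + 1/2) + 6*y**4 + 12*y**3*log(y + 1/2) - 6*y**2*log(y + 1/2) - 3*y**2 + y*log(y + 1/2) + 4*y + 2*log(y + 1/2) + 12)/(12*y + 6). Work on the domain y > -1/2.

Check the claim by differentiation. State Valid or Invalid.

d/dy[G] = (-20*y**5*log(y + 1/2) - 4*y**5 + 14*y**4*log(y + 1/2) + 6*y**4 + 12*y**3*log(y + 1/2) - 6*y**2*log(y + 1/2) - 3*y**2 + y*log(y + 1/2) + 4*y + 2*log(y + 1/2) + 12)/(12*y + 6)
This equals f(y) exactly, so the claim holds.

Valid. The derivative of G reproduces f.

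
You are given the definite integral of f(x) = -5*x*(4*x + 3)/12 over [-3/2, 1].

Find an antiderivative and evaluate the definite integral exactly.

Antiderivative: F(x) = -5*x**3/9 - 5*x**2/8; value = -475/288

Recover f(x) by differentiating a candidate F(x); any mismatch rules it out.
F(x) = -5*x**3/9 - 5*x**2/8 is an antiderivative of f.
Check: d/dx[-5*x**3/9 - 5*x**2/8] = -5*x**2/3 - 5*x/4, which equals f(x).
F(1) = -85/72; F(-3/2) = 15/32.
Integral = F(1) - F(-3/2) = -475/288.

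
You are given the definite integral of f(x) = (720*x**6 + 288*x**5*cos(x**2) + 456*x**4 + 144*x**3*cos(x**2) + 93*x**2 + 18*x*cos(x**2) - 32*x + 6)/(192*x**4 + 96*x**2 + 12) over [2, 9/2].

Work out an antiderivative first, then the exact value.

Whatever form F(x) takes, F'(x) = f(x) is non-negotiable.
F(x) = (15*x**3*(4*x**2 + 1) + 6*x*(4*x**2 + 1) + 9*(4*x**2 + 1)*sin(x**2) + 4)/(12*(4*x**2 + 1)) is an antiderivative of f.
Check: d/dx[(15*x**3*(4*x**2 + 1) + 6*x*(4*x**2 + 1) + 9*(4*x**2 + 1)*sin(x**2) + 4)/(12*(4*x**2 + 1))] = (720*x**6 + 288*x**5*cos(x**2) + 456*x**4 + 144*x**3*cos(x**2) + 93*x**2 + 18*x*cos(x**2) - 32*x + 6)/(192*x**4 + 96*x**2 + 12) = f(x).
F(9/2) = 3*sin(81/4)/4 + 457207/3936; F(2) = 3*sin(4)/4 + 562/51.
Integral = F(9/2) - F(2) = -3*sin(4)/4 + 3*sin(81/4)/4 + 7035175/66912.

Antiderivative: F(x) = (15*x**3*(4*x**2 + 1) + 6*x*(4*x**2 + 1) + 9*(4*x**2 + 1)*sin(x**2) + 4)/(12*(4*x**2 + 1)); value = -3*sin(4)/4 + 3*sin(81/4)/4 + 7035175/66912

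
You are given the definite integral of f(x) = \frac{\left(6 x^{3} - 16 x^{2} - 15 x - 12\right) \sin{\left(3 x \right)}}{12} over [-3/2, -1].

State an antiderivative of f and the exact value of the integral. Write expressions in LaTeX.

An antiderivative F(x) passes only if d/dx[F] lands on f(x) exactly.
F(x) = - \frac{54 x^{3} \cos{\left(3 x \right)} - 54 x^{2} \sin{\left(3 x \right)} - 144 x^{2} \cos{\left(3 x \right)} + 96 x \sin{\left(3 x \right)} - 171 x \cos{\left(3 x \right)} + 57 \sin{\left(3 x \right)} - 76 \cos{\left(3 x \right)}}{324} is an antiderivative of f.
Check: d/dx[- \frac{54 x^{3} \cos{\left(3 x \right)} - 54 x^{2} \sin{\left(3 x \right)} - 144 x^{2} \cos{\left(3 x \right)} + 96 x \sin{\left(3 x \right)} - 171 x \cos{\left(3 x \right)} + 57 \sin{\left(3 x \right)} - 76 \cos{\left(3 x \right)}}{324}] = \frac{x^{3} \sin{\left(3 x \right)}}{2} - \frac{4 x^{2} \sin{\left(3 x \right)}}{3} - \frac{5 x \sin{\left(3 x \right)}}{4} - \sin{\left(3 x \right)}, which equals f(x).
F(-1) = \frac{103 \cos{\left(3 \right)}}{324} - \frac{31 \sin{\left(3 \right)}}{108}; F(-3/2) = \frac{1303 \cos{\left(\frac{9}{2} \right)}}{1296} - \frac{139 \sin{\left(\frac{9}{2} \right)}}{216}.
Integral = F(-1) - F(-3/2) = \frac{139 \sin{\left(\frac{9}{2} \right)}}{216} + \frac{103 \cos{\left(3 \right)}}{324} - \frac{31 \sin{\left(3 \right)}}{108} - \frac{1303 \cos{\left(\frac{9}{2} \right)}}{1296}.

Antiderivative: F(x) = - \frac{54 x^{3} \cos{\left(3 x \right)} - 54 x^{2} \sin{\left(3 x \right)} - 144 x^{2} \cos{\left(3 x \right)} + 96 x \sin{\left(3 x \right)} - 171 x \cos{\left(3 x \right)} + 57 \sin{\left(3 x \right)} - 76 \cos{\left(3 x \right)}}{324}; value = \frac{139 \sin{\left(\frac{9}{2} \right)}}{216} + \frac{103 \cos{\left(3 \right)}}{324} - \frac{31 \sin{\left(3 \right)}}{108} - \frac{1303 \cos{\left(\frac{9}{2} \right)}}{1296}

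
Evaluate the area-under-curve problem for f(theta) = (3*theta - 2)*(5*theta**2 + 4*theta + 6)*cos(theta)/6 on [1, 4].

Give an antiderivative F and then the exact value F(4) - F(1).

A first test for any F(theta): its theta-derivative must equal f(theta) identically.
F(theta) = 5*theta**3*sin(theta)/2 + theta**2*sin(theta)/3 + 15*theta**2*cos(theta)/2 - 40*theta*sin(theta)/3 + 2*theta*cos(theta)/3 - 8*sin(theta)/3 - 40*cos(theta)/3 is an antiderivative of f.
Check: d/dtheta[5*theta**3*sin(theta)/2 + theta**2*sin(theta)/3 + 15*theta**2*cos(theta)/2 - 40*theta*sin(theta)/3 + 2*theta*cos(theta)/3 - 8*sin(theta)/3 - 40*cos(theta)/3] = 5*theta**3*cos(theta)/2 + theta**2*cos(theta)/3 + 5*theta*cos(theta)/3 - 2*cos(theta), which equals f(theta).
F(4) = 328*sin(4)/3 + 328*cos(4)/3; F(1) = -79*sin(1)/6 - 31*cos(1)/6.
Integral = F(4) - F(1) = 328*sin(4)/3 + 328*cos(4)/3 + 31*cos(1)/6 + 79*sin(1)/6.

Antiderivative: F(theta) = 5*theta**3*sin(theta)/2 + theta**2*sin(theta)/3 + 15*theta**2*cos(theta)/2 - 40*theta*sin(theta)/3 + 2*theta*cos(theta)/3 - 8*sin(theta)/3 - 40*cos(theta)/3; value = 328*sin(4)/3 + 328*cos(4)/3 + 31*cos(1)/6 + 79*sin(1)/6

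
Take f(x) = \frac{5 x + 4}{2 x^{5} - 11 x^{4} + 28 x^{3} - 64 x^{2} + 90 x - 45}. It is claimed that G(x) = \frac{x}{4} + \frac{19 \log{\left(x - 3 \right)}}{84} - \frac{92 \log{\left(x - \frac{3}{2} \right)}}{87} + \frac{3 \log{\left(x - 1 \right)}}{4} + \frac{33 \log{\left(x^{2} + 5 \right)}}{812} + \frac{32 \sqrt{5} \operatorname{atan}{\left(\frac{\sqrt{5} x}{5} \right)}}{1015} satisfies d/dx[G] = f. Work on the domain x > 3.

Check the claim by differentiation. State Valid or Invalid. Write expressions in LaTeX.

d/dx[G] = \frac{2 x^{5} - 11 x^{4} + 28 x^{3} - 64 x^{2} + 110 x - 29}{8 x^{5} - 44 x^{4} + 112 x^{3} - 256 x^{2} + 360 x - 180}
d/dx[G] - f(x) = \frac{1}{4} != 0.

Invalid: d/dx[G] - f = \frac{1}{4}, which is not 0.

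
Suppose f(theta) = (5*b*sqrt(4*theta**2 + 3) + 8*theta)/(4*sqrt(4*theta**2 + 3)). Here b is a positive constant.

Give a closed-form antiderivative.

An antiderivative is F(theta) = 5*b*theta/4 + sqrt(4*theta**2 + 3)/2.

Recover f(theta) by differentiating a candidate F(theta); any mismatch rules it out.
Check: d/dtheta[5*b*theta/4 + sqrt(4*theta**2 + 3)/2] = (5*b*sqrt(4*theta**2 + 3) + 8*theta)/(4*sqrt(4*theta**2 + 3)) = f(theta).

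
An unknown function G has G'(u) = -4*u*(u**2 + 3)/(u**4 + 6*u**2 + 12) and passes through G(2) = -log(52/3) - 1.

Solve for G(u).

The substitution w = u**4/3 + 2*u**2 + 4 works: G'(u) is exactly (dG/dw)*(dw/du) for that inner function.
A general antiderivative is -log(u**4/3 + 2*u**2 + 4) + C.
The condition gives C = -log(52/3) - 1 - (-log(52/3)) = -1.
So G(u) = -log(u**4/3 + 2*u**2 + 4) - 1.
Check: d/du[-log(u**4/3 + 2*u**2 + 4) - 1] = (-4*u**3 - 12*u)/(u**4 + 6*u**2 + 12), which equals G'(u).

G(u) = -log(u**4/3 + 2*u**2 + 4) - 1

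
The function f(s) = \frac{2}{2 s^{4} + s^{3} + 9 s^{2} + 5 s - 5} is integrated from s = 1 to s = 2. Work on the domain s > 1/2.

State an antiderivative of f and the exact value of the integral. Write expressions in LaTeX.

Factor the denominator (\left(s + 1\right) \left(2 s - 1\right) \left(s^{2} + 5\right)) and decompose: f = - \frac{s + 11}{63 \left(s^{2} + 5\right)} + \frac{16}{63 \left(2 s - 1\right)} - \frac{1}{9 \left(s + 1\right)}; each piece integrates to a log, atan, or power term.
F(s) = \frac{8 \log{\left(s - \frac{1}{2} \right)}}{63} - \frac{\log{\left(s + 1 \right)}}{9} - \frac{\log{\left(s^{2} + 5 \right)}}{126} - \frac{11 \sqrt{5} \operatorname{atan}{\left(\frac{\sqrt{5} s}{5} \right)}}{315} is an antiderivative of f.
Check: d/ds[\frac{8 \log{\left(s - \frac{1}{2} \right)}}{63} - \frac{\log{\left(s + 1 \right)}}{9} - \frac{\log{\left(s^{2} + 5 \right)}}{126} - \frac{11 \sqrt{5} \operatorname{atan}{\left(\frac{\sqrt{5} s}{5} \right)}}{315}] = \frac{2}{2 s^{4} + s^{3} + 9 s^{2} + 5 s - 5} = f(s).
F(2) = - \frac{\log{\left(3 \right)}}{9} - \frac{11 \sqrt{5} \operatorname{atan}{\left(\frac{2 \sqrt{5}}{5} \right)}}{315} - \frac{\log{\left(9 \right)}}{126} + \frac{8 \log{\left(\frac{3}{2} \right)}}{63}; F(1) = - \frac{5 \log{\left(2 \right)}}{21} - \frac{11 \sqrt{5} \operatorname{atan}{\left(\frac{\sqrt{5}}{5} \right)}}{315} - \frac{\log{\left(6 \right)}}{126}.
Integral = F(2) - F(1) = - \frac{\log{\left(3 \right)}}{9} - \frac{11 \sqrt{5} \operatorname{atan}{\left(\frac{2 \sqrt{5}}{5} \right)}}{315} - \frac{\log{\left(9 \right)}}{126} + \frac{\log{\left(6 \right)}}{126} + \frac{11 \sqrt{5} \operatorname{atan}{\left(\frac{\sqrt{5}}{5} \right)}}{315} + \frac{8 \log{\left(\frac{3}{2} \right)}}{63} + \frac{5 \log{\left(2 \right)}}{21}.

Antiderivative: F(s) = \frac{8 \log{\left(s - \frac{1}{2} \right)}}{63} - \frac{\log{\left(s + 1 \right)}}{9} - \frac{\log{\left(s^{2} + 5 \right)}}{126} - \frac{11 \sqrt{5} \operatorname{atan}{\left(\frac{\sqrt{5} s}{5} \right)}}{315}; value = - \frac{\log{\left(3 \right)}}{9} - \frac{11 \sqrt{5} \operatorname{atan}{\left(\frac{2 \sqrt{5}}{5} \right)}}{315} - \frac{\log{\left(9 \right)}}{126} + \frac{\log{\left(6 \right)}}{126} + \frac{11 \sqrt{5} \operatorname{atan}{\left(\frac{\sqrt{5}}{5} \right)}}{315} + \frac{8 \log{\left(\frac{3}{2} \right)}}{63} + \frac{5 \log{\left(2 \right)}}{21}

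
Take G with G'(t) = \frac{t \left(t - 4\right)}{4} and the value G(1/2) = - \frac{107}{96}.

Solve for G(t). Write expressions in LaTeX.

Any candidate G(t) must reproduce the stated G'(t) exactly.
A general antiderivative is \frac{t^{3}}{12} - \frac{t^{2}}{2} + C.
The condition gives C = - \frac{107}{96} - (- \frac{11}{96}) = -1.
So G(t) = \frac{t^{3}}{12} - \frac{t^{2}}{2} - 1.
Check: d/dt[\frac{t^{3}}{12} - \frac{t^{2}}{2} - 1] = \frac{t^{2}}{4} - t, which equals G'(t).

G(t) = \frac{t^{3}}{12} - \frac{t^{2}}{2} - 1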